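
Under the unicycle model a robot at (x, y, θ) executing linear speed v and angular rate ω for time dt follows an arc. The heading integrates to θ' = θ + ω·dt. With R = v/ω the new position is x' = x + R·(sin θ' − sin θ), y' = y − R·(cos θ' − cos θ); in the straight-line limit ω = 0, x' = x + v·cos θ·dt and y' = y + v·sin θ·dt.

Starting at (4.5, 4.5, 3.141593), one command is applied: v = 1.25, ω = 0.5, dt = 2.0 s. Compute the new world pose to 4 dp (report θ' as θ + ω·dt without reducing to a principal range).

θ' = 3.1416 + 0.5·2.0 = 4.1416
R = v/ω = 1.25/0.5 = 2.5000
x' = 4.5 + 2.5000·(sin 4.1416 − sin 3.1416) = 2.3963
y' = 4.5 − 2.5000·(cos 4.1416 − cos 3.1416) = 3.3508

(2.3963, 3.3508, 4.1416)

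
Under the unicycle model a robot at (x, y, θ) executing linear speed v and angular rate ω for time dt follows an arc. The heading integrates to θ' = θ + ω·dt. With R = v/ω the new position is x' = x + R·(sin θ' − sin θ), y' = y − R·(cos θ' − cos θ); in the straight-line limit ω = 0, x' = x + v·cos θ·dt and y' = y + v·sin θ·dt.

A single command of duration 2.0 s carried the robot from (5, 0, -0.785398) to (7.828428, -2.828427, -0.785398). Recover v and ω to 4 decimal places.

v = 2.0000, ω = 0.0000

Δθ = -0.785398 − -0.785398 = 0.000000
ω = Δθ/dt = 0.000000/2.0 = 0.0000
ω = 0 → v = (Δx·cos θ + Δy·sin θ)/dt = 2.0000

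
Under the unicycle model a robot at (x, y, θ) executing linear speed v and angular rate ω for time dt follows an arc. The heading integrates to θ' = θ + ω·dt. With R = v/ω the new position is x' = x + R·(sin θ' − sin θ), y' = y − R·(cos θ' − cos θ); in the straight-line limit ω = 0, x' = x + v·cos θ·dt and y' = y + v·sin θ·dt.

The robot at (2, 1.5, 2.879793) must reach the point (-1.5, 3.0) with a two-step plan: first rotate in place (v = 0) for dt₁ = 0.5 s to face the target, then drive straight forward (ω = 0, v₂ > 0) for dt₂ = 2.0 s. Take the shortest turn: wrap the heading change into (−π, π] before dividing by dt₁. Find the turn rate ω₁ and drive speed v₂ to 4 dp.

ω₁ = -0.2862, v₂ = 1.9039

heading to target = atan2(3−1.5, -1.5−2) = 2.7367
Δθ = wrap(2.7367 − 2.8798) = -0.1431; ω₁ = Δθ/dt₁ = -0.2862
distance = √((-1.5−2)² + (3−1.5)²) = 3.8079; v₂ = distance/dt₂ = 1.9039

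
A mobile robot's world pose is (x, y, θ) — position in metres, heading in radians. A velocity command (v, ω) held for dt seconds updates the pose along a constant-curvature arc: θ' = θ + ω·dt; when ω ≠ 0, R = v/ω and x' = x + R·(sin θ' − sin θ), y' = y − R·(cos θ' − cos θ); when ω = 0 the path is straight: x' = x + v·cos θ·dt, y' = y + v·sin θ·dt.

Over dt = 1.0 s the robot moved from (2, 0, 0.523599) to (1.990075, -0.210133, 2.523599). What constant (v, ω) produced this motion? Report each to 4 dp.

Δθ = 2.523599 − 0.523599 = 2.000000
ω = Δθ/dt = 2.000000/1.0 = 2.0000
R = −Δy/(cos θ' − cos θ) = -0.1250
v = R·ω = -0.1250·2.0000 = -0.2500

v = -0.2500, ω = 2.0000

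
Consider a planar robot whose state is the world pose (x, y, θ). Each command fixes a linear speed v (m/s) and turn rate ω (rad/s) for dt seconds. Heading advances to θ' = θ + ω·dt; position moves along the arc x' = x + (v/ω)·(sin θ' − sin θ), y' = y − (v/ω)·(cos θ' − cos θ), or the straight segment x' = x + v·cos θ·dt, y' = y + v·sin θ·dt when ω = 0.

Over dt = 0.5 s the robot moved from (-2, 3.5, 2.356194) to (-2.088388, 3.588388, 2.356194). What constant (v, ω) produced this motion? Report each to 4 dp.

Δθ = 2.356194 − 2.356194 = 0.000000
ω = Δθ/dt = 0.000000/0.5 = 0.0000
ω = 0 → v = (Δx·cos θ + Δy·sin θ)/dt = 0.2500

v = 0.2500, ω = 0.0000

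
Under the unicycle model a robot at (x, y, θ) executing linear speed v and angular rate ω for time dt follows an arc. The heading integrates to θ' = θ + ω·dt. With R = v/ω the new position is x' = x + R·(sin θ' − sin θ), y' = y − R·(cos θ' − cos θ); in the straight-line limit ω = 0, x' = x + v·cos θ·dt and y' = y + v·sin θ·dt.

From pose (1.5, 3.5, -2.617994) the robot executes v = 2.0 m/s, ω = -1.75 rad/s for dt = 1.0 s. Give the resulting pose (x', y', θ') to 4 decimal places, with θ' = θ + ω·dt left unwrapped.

θ' = -2.6180 + -1.75·1.0 = -4.3680
R = v/ω = 2.0/-1.75 = -1.1429
x' = 1.5 + -1.1429·(sin -4.3680 − sin -2.6180) = -0.1472
y' = 3.5 − -1.1429·(cos -4.3680 − cos -2.6180) = 4.1039

(-0.1472, 4.1039, -4.3680)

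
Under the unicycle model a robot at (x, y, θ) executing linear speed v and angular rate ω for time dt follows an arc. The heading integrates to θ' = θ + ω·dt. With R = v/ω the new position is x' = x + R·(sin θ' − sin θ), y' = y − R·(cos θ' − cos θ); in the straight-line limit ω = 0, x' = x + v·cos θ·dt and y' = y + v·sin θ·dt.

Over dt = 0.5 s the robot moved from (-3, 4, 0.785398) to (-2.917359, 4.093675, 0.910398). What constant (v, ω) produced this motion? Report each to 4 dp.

v = 0.2500, ω = 0.2500

Δθ = 0.910398 − 0.785398 = 0.125000
ω = Δθ/dt = 0.125000/0.5 = 0.2500
R = −Δy/(cos θ' − cos θ) = 1.0000
v = R·ω = 1.0000·0.2500 = 0.2500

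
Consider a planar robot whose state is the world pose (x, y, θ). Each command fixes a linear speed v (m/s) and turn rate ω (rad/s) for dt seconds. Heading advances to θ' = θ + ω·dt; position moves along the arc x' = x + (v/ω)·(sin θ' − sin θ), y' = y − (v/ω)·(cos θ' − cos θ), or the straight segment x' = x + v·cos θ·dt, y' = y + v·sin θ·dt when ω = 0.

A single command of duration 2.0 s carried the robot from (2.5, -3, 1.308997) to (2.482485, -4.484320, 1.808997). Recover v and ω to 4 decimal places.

v = -0.7500, ω = 0.2500

Δθ = 1.808997 − 1.308997 = 0.500000
ω = Δθ/dt = 0.500000/2.0 = 0.2500
R = −Δy/(cos θ' − cos θ) = -3.0000
v = R·ω = -3.0000·0.2500 = -0.7500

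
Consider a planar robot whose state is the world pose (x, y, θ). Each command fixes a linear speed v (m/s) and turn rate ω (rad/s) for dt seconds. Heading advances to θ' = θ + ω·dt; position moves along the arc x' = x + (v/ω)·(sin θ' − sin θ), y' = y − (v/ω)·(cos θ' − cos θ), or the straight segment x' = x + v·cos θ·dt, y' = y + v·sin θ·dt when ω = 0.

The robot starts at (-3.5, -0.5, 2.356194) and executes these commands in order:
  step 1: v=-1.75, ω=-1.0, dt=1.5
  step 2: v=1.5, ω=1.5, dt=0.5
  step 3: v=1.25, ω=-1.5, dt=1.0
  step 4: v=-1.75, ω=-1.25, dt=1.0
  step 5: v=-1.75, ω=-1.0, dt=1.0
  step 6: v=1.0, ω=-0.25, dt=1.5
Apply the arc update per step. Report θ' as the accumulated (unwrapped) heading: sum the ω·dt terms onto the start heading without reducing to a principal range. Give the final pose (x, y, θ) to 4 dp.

(-4.7552, 0.0701, -2.5188)

step 1: θ'=0.8562 (R=1.7500) → pose (-3.4156, -2.8842, 0.8562)
step 2: θ'=1.6062 (R=1.0000) → pose (-3.1715, -2.1935, 1.6062)
step 3: θ'=0.1062 (R=-0.8333) → pose (-2.4271, -1.3354, 0.1062)
step 4: θ'=-1.1438 (R=1.4000) → pose (-3.8498, -0.5231, -1.1438)
step 5: θ'=-2.1438 (R=1.7500) → pose (-3.7274, 1.1504, -2.1438)
step 6: θ'=-2.5188 (R=-4.0000) → pose (-4.7552, 0.0701, -2.5188)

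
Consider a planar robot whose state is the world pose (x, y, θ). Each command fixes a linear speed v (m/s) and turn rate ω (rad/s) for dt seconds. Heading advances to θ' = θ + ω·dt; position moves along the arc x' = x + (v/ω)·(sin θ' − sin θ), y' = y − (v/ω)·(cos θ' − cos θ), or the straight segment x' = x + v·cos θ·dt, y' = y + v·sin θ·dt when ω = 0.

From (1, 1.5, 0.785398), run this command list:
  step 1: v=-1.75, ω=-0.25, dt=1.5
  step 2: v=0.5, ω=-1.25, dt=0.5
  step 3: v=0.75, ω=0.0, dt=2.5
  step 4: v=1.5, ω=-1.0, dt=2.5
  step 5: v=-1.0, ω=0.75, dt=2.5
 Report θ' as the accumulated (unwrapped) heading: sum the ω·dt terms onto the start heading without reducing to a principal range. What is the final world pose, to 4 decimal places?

(1.6619, -1.0712, -0.8396)

step 1: θ'=0.4104 (R=7.0000) → pose (-1.1569, 0.0310, 0.4104)
step 2: θ'=-0.2146 (R=-0.4000) → pose (-0.9122, 0.0551, -0.2146)
step 3: θ'=-0.2146 (straight) → pose (0.9198, -0.3442, -0.2146)
step 4: θ'=-2.7146 (R=-1.5000) → pose (1.2216, -3.1752, -2.7146)
step 5: θ'=-0.8396 (R=-1.3333) → pose (1.6619, -1.0712, -0.8396)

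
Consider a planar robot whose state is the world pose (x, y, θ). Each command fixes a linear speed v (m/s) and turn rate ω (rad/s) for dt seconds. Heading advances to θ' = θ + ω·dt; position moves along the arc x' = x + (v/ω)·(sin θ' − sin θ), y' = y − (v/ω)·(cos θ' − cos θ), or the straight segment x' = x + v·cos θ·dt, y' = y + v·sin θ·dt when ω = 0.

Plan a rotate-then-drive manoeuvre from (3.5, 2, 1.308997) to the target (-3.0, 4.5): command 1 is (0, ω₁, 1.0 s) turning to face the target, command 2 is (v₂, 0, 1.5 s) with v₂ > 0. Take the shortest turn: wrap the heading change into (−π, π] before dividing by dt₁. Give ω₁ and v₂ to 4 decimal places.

heading to target = atan2(4.5−2, -3−3.5) = 2.7744
Δθ = wrap(2.7744 − 1.3090) = 1.4654; ω₁ = Δθ/dt₁ = 1.4654
distance = √((-3−3.5)² + (4.5−2)²) = 6.9642; v₂ = distance/dt₂ = 4.6428

ω₁ = 1.4654, v₂ = 4.6428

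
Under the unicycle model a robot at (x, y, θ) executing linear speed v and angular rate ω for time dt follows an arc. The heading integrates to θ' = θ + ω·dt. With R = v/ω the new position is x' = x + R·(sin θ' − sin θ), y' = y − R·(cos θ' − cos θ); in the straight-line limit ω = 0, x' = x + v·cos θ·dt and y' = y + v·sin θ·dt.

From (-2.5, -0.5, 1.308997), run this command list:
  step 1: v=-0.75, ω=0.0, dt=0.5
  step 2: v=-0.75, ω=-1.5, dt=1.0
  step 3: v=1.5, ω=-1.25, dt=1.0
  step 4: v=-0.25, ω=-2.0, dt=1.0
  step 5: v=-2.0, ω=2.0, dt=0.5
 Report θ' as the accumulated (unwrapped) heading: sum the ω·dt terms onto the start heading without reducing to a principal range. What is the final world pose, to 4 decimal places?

step 1: θ'=1.3090 (straight) → pose (-2.5971, -0.8622, 1.3090)
step 2: θ'=-0.1910 (R=0.5000) → pose (-3.1749, -1.2237, -0.1910)
step 3: θ'=-1.4410 (R=-1.2000) → pose (-2.2128, -2.2466, -1.4410)
step 4: θ'=-3.4410 (R=0.1250) → pose (-2.0520, -2.1110, -3.4410)
step 5: θ'=-2.4410 (R=-1.0000) → pose (-1.1124, -1.9199, -2.4410)

(-1.1124, -1.9199, -2.4410)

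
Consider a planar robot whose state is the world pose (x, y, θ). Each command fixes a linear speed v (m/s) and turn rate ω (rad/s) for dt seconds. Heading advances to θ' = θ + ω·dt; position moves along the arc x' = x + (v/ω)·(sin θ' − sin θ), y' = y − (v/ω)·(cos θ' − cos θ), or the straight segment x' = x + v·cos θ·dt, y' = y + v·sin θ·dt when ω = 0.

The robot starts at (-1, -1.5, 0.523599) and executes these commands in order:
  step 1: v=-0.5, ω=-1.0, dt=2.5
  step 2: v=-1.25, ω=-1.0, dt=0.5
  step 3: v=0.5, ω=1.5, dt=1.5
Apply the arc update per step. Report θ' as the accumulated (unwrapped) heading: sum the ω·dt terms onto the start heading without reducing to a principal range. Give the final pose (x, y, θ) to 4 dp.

(-1.2015, -0.9665, -0.2264)

step 1: θ'=-1.9764 (R=0.5000) → pose (-1.7094, -0.8697, -1.9764)
step 2: θ'=-2.4764 (R=1.2500) → pose (-1.3324, -0.3794, -2.4764)
step 3: θ'=-0.2264 (R=0.3333) → pose (-1.2015, -0.9665, -0.2264)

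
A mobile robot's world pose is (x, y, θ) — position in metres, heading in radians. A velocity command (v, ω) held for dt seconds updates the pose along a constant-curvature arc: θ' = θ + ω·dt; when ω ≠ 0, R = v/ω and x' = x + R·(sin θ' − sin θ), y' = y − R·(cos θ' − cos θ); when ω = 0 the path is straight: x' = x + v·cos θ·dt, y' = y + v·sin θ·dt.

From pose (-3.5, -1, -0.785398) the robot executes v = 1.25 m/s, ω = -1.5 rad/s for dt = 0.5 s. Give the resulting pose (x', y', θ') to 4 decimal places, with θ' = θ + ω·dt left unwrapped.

θ' = -0.7854 + -1.5·0.5 = -1.5354
R = v/ω = 1.25/-1.5 = -0.8333
x' = -3.5 + -0.8333·(sin -1.5354 − sin -0.7854) = -3.2564
y' = -1 − -0.8333·(cos -1.5354 − cos -0.7854) = -1.5598

(-3.2564, -1.5598, -1.5354)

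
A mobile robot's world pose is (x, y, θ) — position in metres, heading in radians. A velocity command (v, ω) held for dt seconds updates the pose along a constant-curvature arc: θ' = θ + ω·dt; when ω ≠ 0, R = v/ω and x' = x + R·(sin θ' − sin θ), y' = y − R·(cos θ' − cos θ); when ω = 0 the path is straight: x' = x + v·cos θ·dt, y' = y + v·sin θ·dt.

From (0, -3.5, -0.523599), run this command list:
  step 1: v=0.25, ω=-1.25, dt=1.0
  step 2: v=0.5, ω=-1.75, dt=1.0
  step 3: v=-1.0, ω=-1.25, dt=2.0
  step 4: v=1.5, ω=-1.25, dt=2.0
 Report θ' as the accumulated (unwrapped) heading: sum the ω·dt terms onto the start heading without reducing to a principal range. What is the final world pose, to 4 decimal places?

(0.8655, -7.3412, -8.5236)

step 1: θ'=-1.7736 (R=-0.2000) → pose (0.0959, -3.7135, -1.7736)
step 2: θ'=-3.5236 (R=-0.2857) → pose (-0.2905, -3.9211, -3.5236)
step 3: θ'=-6.0236 (R=0.8000) → pose (-0.3833, -5.4366, -6.0236)
step 4: θ'=-8.5236 (R=-1.2000) → pose (0.8655, -7.3412, -8.5236)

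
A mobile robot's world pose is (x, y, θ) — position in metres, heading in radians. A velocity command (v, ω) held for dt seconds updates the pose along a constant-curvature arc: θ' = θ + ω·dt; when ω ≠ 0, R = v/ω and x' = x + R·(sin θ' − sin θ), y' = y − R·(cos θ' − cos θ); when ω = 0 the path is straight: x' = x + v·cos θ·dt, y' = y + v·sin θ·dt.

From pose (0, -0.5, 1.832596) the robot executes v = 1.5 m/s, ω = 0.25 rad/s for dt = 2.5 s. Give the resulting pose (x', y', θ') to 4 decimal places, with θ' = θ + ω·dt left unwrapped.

θ' = 1.8326 + 0.25·2.5 = 2.4576
R = v/ω = 1.5/0.25 = 6.0000
x' = 0 + 6.0000·(sin 2.4576 − sin 1.8326) = -2.0042
y' = -0.5 − 6.0000·(cos 2.4576 − cos 1.8326) = 2.5974

(-2.0042, 2.5974, 2.4576)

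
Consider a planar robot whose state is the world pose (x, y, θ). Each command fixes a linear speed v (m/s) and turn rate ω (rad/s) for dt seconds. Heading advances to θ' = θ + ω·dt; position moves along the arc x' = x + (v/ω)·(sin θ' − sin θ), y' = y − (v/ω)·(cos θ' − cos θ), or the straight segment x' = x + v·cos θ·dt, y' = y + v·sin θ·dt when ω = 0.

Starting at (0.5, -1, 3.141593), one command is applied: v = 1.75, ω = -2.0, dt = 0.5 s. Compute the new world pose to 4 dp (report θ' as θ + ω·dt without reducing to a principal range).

θ' = 3.1416 + -2.0·0.5 = 2.1416
R = v/ω = 1.75/-2.0 = -0.8750
x' = 0.5 + -0.8750·(sin 2.1416 − sin 3.1416) = -0.2363
y' = -1 − -0.8750·(cos 2.1416 − cos 3.1416) = -0.5978

(-0.2363, -0.5978, 2.1416)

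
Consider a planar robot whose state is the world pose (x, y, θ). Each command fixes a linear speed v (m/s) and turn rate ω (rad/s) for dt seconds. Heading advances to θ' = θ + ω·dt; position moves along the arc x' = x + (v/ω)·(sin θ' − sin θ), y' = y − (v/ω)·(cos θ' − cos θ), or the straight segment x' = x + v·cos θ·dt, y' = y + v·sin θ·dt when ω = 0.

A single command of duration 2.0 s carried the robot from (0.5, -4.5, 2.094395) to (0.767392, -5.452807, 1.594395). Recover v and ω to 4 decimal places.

Δθ = 1.594395 − 2.094395 = -0.500000
ω = Δθ/dt = -0.500000/2.0 = -0.2500
R = −Δy/(cos θ' − cos θ) = 2.0000
v = R·ω = 2.0000·-0.2500 = -0.5000

v = -0.5000, ω = -0.2500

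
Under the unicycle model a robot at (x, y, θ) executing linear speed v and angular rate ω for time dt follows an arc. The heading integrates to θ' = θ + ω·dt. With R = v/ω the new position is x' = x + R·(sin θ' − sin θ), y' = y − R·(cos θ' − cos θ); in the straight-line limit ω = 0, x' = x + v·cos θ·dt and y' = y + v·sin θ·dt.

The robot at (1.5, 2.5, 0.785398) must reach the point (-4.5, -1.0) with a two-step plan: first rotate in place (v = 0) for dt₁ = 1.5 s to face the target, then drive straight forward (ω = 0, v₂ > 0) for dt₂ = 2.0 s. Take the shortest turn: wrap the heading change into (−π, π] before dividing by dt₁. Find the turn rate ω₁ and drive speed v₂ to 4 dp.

heading to target = atan2(-1−2.5, -4.5−1.5) = -2.6135
Δθ = wrap(-2.6135 − 0.7854) = 2.8843; ω₁ = Δθ/dt₁ = 1.9228
distance = √((-4.5−1.5)² + (-1−2.5)²) = 6.9462; v₂ = distance/dt₂ = 3.4731

ω₁ = 1.9228, v₂ = 3.4731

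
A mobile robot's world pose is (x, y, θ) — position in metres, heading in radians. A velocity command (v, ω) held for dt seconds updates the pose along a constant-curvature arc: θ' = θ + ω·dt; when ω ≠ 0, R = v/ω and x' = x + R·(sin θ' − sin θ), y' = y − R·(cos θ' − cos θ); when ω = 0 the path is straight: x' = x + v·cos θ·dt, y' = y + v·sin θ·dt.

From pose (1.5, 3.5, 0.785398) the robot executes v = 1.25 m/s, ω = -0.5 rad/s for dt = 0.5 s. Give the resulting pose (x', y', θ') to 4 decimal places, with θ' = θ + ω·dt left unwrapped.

(1.9923, 3.8824, 0.5354)

θ' = 0.7854 + -0.5·0.5 = 0.5354
R = v/ω = 1.25/-0.5 = -2.5000
x' = 1.5 + -2.5000·(sin 0.5354 − sin 0.7854) = 1.9923
y' = 3.5 − -2.5000·(cos 0.5354 − cos 0.7854) = 3.8824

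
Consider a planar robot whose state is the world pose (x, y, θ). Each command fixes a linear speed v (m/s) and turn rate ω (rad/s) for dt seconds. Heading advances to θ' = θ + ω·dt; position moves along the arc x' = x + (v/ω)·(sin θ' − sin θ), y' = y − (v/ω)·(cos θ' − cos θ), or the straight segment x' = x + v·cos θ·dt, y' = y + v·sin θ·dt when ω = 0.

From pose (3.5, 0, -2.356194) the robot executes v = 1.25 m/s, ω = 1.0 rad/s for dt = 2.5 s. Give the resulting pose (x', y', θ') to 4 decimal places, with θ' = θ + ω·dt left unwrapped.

θ' = -2.3562 + 1.0·2.5 = 0.1438
R = v/ω = 1.25/1.0 = 1.2500
x' = 3.5 + 1.2500·(sin 0.1438 − sin -2.3562) = 4.5630
y' = 0 − 1.2500·(cos 0.1438 − cos -2.3562) = -2.1210

(4.5630, -2.1210, 0.1438)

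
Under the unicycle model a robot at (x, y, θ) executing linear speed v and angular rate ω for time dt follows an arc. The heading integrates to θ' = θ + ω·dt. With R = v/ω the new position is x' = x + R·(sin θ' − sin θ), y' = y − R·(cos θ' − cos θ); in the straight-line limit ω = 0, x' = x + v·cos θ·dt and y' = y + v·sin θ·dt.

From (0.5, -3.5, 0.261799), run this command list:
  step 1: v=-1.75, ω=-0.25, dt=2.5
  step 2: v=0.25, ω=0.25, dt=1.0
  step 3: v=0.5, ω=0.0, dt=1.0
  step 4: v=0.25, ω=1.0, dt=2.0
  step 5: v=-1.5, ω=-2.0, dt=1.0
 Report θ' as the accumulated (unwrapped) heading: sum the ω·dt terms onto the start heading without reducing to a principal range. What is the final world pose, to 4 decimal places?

(-3.5912, -4.0494, -0.1132)

step 1: θ'=-0.3632 (R=7.0000) → pose (-3.7986, -3.2819, -0.3632)
step 2: θ'=-0.1132 (R=1.0000) → pose (-3.5563, -3.3407, -0.1132)
step 3: θ'=-0.1132 (straight) → pose (-3.0595, -3.3972, -0.1132)
step 4: θ'=1.8868 (R=0.2500) → pose (-2.7936, -3.0711, 1.8868)
step 5: θ'=-0.1132 (R=0.7500) → pose (-3.5912, -4.0494, -0.1132)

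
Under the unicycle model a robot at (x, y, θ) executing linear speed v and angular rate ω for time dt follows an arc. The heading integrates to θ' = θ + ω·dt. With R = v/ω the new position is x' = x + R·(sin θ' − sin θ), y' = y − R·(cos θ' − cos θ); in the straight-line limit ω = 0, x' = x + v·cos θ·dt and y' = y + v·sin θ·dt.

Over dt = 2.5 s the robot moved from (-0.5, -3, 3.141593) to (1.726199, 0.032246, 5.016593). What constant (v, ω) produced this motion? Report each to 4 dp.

v = -1.7500, ω = 0.7500

Δθ = 5.016593 − 3.141593 = 1.875000
ω = Δθ/dt = 1.875000/2.5 = 0.7500
R = −Δy/(cos θ' − cos θ) = -2.3333
v = R·ω = -2.3333·0.7500 = -1.7500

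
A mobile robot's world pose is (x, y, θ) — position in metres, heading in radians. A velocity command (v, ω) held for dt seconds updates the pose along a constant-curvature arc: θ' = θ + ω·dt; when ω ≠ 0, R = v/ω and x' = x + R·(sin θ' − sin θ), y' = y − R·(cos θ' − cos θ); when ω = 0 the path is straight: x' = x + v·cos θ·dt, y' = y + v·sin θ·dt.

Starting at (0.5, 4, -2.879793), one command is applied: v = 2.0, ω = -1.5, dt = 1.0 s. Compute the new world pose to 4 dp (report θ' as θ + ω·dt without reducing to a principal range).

θ' = -2.8798 + -1.5·1.0 = -4.3798
R = v/ω = 2.0/-1.5 = -1.3333
x' = 0.5 + -1.3333·(sin -4.3798 − sin -2.8798) = -1.1054
y' = 4 − -1.3333·(cos -4.3798 − cos -2.8798) = 4.8526

(-1.1054, 4.8526, -4.3798)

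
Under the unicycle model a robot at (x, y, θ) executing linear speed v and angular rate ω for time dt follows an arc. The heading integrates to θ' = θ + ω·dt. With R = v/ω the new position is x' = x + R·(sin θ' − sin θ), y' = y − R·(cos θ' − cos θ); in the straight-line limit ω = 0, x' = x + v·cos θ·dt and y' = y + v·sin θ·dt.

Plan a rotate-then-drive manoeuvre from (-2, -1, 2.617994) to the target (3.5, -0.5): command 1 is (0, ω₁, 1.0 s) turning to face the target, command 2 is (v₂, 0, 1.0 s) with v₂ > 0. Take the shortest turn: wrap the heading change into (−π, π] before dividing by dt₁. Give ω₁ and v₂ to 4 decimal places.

ω₁ = -2.5273, v₂ = 5.5227

heading to target = atan2(-0.5−-1, 3.5−-2) = 0.0907
Δθ = wrap(0.0907 − 2.6180) = -2.5273; ω₁ = Δθ/dt₁ = -2.5273
distance = √((3.5−-2)² + (-0.5−-1)²) = 5.5227; v₂ = distance/dt₂ = 5.5227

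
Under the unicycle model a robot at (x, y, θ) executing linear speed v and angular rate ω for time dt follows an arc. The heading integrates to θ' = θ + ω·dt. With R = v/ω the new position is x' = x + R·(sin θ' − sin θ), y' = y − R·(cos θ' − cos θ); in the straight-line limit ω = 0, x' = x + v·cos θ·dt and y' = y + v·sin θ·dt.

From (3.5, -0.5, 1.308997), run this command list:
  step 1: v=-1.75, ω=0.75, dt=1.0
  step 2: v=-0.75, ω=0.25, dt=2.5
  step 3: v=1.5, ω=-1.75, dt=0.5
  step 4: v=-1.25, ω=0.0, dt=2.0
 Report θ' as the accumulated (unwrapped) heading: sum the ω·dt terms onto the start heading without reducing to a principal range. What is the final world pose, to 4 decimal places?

step 1: θ'=2.0590 (R=-2.3333) → pose (3.6931, -2.1983, 2.0590)
step 2: θ'=2.6840 (R=-3.0000) → pose (5.0172, -3.4826, 2.6840)
step 3: θ'=1.8090 (R=-0.8571) → pose (4.5630, -2.9159, 1.8090)
step 4: θ'=1.8090 (straight) → pose (5.1529, -5.3453, 1.8090)

(5.1529, -5.3453, 1.8090)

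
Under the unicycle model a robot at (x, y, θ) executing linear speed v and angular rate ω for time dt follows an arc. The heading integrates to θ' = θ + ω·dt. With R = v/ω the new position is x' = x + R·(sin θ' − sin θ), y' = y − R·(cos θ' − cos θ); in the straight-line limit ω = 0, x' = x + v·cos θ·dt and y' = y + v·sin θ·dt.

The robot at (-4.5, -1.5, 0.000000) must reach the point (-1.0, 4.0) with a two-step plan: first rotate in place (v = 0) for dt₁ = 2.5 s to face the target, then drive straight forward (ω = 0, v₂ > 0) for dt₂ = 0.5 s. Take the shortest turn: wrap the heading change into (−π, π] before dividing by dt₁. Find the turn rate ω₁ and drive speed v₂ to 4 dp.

ω₁ = 0.4016, v₂ = 13.0384

heading to target = atan2(4−-1.5, -1−-4.5) = 1.0041
Δθ = wrap(1.0041 − 0.0000) = 1.0041; ω₁ = Δθ/dt₁ = 0.4016
distance = √((-1−-4.5)² + (4−-1.5)²) = 6.5192; v₂ = distance/dt₂ = 13.0384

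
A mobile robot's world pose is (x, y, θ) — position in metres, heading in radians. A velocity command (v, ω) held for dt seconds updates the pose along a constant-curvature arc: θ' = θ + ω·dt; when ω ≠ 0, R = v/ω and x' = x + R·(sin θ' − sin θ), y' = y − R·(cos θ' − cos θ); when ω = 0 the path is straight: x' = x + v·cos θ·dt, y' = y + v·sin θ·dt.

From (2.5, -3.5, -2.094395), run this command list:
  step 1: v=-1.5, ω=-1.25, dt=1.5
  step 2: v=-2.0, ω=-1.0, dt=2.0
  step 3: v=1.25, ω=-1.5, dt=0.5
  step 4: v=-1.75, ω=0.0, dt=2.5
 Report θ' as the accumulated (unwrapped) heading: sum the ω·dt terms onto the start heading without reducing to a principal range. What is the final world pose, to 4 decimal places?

step 1: θ'=-3.9694 (R=1.2000) → pose (4.4230, -3.2882, -3.9694)
step 2: θ'=-5.9694 (R=2.0000) → pose (3.5674, -6.5435, -5.9694)
step 3: θ'=-6.7194 (R=-0.8333) → pose (4.1767, -6.5809, -6.7194)
step 4: θ'=-6.7194 (straight) → pose (0.2114, -4.7324, -6.7194)

(0.2114, -4.7324, -6.7194)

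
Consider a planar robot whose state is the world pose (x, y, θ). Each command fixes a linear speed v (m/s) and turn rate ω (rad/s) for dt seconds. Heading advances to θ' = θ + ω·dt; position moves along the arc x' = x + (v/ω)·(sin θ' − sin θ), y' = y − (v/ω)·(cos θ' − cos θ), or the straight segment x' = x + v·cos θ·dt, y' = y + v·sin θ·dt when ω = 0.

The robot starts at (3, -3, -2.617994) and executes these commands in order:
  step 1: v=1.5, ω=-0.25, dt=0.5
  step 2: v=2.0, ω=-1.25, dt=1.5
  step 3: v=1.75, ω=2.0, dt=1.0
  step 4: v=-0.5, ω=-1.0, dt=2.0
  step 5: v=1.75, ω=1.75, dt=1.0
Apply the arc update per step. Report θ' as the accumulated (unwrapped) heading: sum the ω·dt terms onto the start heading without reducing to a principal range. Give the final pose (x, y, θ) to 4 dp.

step 1: θ'=-2.7430 (R=-6.0000) → pose (2.3288, -3.3335, -2.7430)
step 2: θ'=-4.6180 (R=-1.6000) → pose (0.1149, -2.0097, -4.6180)
step 3: θ'=-2.6180 (R=0.8750) → pose (-1.1937, -1.3344, -2.6180)
step 4: θ'=-4.6180 (R=0.5000) → pose (-0.4459, -1.7203, -4.6180)
step 5: θ'=-2.8680 (R=1.0000) → pose (-1.7117, -0.8518, -2.8680)

(-1.7117, -0.8518, -2.8680)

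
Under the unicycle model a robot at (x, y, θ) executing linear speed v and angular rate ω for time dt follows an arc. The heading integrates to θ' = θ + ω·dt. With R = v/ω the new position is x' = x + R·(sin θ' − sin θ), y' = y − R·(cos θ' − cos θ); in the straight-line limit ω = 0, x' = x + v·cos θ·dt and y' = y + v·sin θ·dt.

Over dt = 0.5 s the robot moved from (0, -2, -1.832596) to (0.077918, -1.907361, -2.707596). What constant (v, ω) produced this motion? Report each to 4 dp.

v = -0.2500, ω = -1.7500

Δθ = -2.707596 − -1.832596 = -0.875000
ω = Δθ/dt = -0.875000/0.5 = -1.7500
R = −Δy/(cos θ' − cos θ) = 0.1429
v = R·ω = 0.1429·-1.7500 = -0.2500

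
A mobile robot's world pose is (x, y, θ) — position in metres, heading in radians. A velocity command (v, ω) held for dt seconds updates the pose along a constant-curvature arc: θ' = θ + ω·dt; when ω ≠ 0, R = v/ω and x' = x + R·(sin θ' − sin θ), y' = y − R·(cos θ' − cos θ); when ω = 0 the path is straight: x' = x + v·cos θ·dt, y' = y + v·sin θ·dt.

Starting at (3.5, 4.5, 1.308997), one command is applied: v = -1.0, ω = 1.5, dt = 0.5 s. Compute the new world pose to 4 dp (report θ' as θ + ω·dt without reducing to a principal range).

(3.5552, 4.0148, 2.0590)

θ' = 1.3090 + 1.5·0.5 = 2.0590
R = v/ω = -1.0/1.5 = -0.6667
x' = 3.5 + -0.6667·(sin 2.0590 − sin 1.3090) = 3.5552
y' = 4.5 − -0.6667·(cos 2.0590 − cos 1.3090) = 4.0148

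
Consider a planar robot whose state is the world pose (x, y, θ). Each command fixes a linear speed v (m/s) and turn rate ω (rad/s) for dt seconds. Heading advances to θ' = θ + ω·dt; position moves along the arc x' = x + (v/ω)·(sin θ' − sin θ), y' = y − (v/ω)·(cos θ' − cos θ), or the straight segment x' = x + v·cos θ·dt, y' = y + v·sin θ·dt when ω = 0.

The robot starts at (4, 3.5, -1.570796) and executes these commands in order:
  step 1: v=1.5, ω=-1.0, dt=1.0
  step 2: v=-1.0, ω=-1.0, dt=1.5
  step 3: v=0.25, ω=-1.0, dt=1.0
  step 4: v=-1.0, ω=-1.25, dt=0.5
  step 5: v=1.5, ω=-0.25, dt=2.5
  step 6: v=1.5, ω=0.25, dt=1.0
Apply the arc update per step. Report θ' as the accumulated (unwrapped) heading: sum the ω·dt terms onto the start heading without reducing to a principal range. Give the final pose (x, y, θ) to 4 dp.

step 1: θ'=-2.5708 (R=-1.5000) → pose (3.3105, 2.2378, -2.5708)
step 2: θ'=-4.0708 (R=1.0000) → pose (4.6519, 1.9948, -4.0708)
step 3: θ'=-5.0708 (R=-0.2500) → pose (4.6181, 2.2321, -5.0708)
step 4: θ'=-5.6958 (R=0.8000) → pose (4.3123, 1.8468, -5.6958)
step 5: θ'=-6.3208 (R=-6.0000) → pose (7.8630, 2.8482, -6.3208)
step 6: θ'=-6.0708 (R=6.0000) → pose (9.3534, 2.9788, -6.0708)

(9.3534, 2.9788, -6.0708)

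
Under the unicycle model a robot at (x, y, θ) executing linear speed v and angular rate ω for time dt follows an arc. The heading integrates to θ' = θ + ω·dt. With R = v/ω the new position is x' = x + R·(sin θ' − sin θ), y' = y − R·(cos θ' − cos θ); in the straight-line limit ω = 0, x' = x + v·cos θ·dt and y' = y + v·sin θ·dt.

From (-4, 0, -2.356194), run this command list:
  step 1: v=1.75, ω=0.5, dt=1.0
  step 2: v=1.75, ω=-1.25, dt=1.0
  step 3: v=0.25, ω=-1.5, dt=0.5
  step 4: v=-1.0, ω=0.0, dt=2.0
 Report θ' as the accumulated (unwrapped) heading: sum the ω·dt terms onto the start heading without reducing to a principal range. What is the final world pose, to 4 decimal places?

(-4.7818, -3.7644, -3.8562)

step 1: θ'=-1.8562 (R=3.5000) → pose (-4.8835, -1.4895, -1.8562)
step 2: θ'=-3.1062 (R=-1.4000) → pose (-6.1774, -2.4945, -3.1062)
step 3: θ'=-3.8562 (R=-0.1667) → pose (-6.2925, -2.4538, -3.8562)
step 4: θ'=-3.8562 (straight) → pose (-4.7818, -3.7644, -3.8562)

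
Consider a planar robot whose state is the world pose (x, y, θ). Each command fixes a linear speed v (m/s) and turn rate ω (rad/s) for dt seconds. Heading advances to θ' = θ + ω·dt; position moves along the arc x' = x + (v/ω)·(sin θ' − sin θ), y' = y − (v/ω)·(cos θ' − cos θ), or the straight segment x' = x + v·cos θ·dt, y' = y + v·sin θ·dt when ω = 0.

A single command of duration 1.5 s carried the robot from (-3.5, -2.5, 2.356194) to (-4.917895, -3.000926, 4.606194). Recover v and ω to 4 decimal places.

Δθ = 4.606194 − 2.356194 = 2.250000
ω = Δθ/dt = 2.250000/1.5 = 1.5000
R = Δx/(sin θ' − sin θ) = 0.8333
v = R·ω = 0.8333·1.5000 = 1.2500

v = 1.2500, ω = 1.5000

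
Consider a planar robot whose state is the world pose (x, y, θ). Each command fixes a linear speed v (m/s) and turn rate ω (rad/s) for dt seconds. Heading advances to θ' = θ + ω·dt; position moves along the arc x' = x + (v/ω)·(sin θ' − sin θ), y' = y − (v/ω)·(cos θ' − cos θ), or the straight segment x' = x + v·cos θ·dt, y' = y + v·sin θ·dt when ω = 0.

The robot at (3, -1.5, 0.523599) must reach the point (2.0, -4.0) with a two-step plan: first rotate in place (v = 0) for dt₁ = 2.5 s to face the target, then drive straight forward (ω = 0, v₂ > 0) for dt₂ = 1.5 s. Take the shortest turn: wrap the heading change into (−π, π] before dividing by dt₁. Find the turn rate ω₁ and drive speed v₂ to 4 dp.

heading to target = atan2(-4−-1.5, 2−3) = -1.9513
Δθ = wrap(-1.9513 − 0.5236) = -2.4749; ω₁ = Δθ/dt₁ = -0.9900
distance = √((2−3)² + (-4−-1.5)²) = 2.6926; v₂ = distance/dt₂ = 1.7951

ω₁ = -0.9900, v₂ = 1.7951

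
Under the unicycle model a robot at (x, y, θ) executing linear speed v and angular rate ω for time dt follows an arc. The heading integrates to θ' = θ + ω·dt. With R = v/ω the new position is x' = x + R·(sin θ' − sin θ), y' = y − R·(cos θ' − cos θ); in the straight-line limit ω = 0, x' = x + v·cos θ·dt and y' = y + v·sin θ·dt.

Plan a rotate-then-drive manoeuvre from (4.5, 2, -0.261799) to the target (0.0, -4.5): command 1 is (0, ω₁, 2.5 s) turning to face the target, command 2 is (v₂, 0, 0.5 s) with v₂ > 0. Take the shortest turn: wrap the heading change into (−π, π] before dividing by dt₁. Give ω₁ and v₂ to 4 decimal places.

ω₁ = -0.7658, v₂ = 15.8114

heading to target = atan2(-4.5−2, 0−4.5) = -2.1763
Δθ = wrap(-2.1763 − -0.2618) = -1.9145; ω₁ = Δθ/dt₁ = -0.7658
distance = √((0−4.5)² + (-4.5−2)²) = 7.9057; v₂ = distance/dt₂ = 15.8114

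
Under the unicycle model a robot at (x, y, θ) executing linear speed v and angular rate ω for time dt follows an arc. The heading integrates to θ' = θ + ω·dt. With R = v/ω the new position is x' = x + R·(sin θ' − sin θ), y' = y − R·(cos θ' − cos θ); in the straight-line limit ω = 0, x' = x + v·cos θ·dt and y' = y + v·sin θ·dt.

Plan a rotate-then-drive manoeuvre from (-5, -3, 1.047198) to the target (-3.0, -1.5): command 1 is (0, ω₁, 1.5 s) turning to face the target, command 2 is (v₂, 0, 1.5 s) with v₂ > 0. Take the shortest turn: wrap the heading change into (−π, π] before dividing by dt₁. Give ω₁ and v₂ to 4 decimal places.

ω₁ = -0.2691, v₂ = 1.6667

heading to target = atan2(-1.5−-3, -3−-5) = 0.6435
Δθ = wrap(0.6435 − 1.0472) = -0.4037; ω₁ = Δθ/dt₁ = -0.2691
distance = √((-3−-5)² + (-1.5−-3)²) = 2.5000; v₂ = distance/dt₂ = 1.6667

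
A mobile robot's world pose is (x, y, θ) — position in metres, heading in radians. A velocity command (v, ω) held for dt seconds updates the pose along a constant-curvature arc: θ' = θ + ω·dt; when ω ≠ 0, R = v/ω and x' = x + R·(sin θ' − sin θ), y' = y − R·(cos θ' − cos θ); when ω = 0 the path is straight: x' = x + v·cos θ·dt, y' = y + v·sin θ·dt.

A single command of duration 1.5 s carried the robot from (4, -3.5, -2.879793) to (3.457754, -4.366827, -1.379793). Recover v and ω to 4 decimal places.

Δθ = -1.379793 − -2.879793 = 1.500000
ω = Δθ/dt = 1.500000/1.5 = 1.0000
R = −Δy/(cos θ' − cos θ) = 0.7500
v = R·ω = 0.7500·1.0000 = 0.7500

v = 0.7500, ω = 1.0000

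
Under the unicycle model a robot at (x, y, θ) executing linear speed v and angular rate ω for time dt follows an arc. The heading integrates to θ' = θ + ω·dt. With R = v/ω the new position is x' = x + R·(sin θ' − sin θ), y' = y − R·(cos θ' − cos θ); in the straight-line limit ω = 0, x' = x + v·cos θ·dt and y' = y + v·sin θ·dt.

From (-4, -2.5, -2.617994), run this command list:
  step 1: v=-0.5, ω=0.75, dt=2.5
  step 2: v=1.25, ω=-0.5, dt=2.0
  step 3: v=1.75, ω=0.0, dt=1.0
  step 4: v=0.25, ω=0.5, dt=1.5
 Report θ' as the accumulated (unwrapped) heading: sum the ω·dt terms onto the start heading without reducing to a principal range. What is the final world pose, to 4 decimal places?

step 1: θ'=-0.7430 (R=-0.6667) → pose (-3.8823, -1.4317, -0.7430)
step 2: θ'=-1.7430 (R=-2.5000) → pose (-3.1105, -3.7012, -1.7430)
step 3: θ'=-1.7430 (straight) → pose (-3.4104, -5.4253, -1.7430)
step 4: θ'=-0.9930 (R=0.5000) → pose (-3.3366, -5.7841, -0.9930)

(-3.3366, -5.7841, -0.9930)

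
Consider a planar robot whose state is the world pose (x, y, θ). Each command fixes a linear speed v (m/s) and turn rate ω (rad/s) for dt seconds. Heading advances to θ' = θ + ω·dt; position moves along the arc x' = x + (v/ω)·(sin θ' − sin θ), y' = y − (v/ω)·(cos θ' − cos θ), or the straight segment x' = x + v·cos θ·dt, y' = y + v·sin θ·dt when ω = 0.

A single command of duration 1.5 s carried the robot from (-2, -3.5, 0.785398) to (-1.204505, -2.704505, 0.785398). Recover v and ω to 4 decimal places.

Δθ = 0.785398 − 0.785398 = 0.000000
ω = Δθ/dt = 0.000000/1.5 = 0.0000
ω = 0 → v = (Δx·cos θ + Δy·sin θ)/dt = 0.7500

v = 0.7500, ω = 0.0000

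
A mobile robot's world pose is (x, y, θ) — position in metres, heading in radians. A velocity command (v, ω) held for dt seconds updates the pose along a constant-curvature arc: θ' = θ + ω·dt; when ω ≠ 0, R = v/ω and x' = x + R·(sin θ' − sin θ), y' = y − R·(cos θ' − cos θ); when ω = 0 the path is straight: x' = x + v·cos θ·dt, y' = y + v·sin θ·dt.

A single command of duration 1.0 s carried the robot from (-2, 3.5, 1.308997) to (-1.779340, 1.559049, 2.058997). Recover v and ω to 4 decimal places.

v = -2.0000, ω = 0.7500

Δθ = 2.058997 − 1.308997 = 0.750000
ω = Δθ/dt = 0.750000/1.0 = 0.7500
R = −Δy/(cos θ' − cos θ) = -2.6667
v = R·ω = -2.6667·0.7500 = -2.0000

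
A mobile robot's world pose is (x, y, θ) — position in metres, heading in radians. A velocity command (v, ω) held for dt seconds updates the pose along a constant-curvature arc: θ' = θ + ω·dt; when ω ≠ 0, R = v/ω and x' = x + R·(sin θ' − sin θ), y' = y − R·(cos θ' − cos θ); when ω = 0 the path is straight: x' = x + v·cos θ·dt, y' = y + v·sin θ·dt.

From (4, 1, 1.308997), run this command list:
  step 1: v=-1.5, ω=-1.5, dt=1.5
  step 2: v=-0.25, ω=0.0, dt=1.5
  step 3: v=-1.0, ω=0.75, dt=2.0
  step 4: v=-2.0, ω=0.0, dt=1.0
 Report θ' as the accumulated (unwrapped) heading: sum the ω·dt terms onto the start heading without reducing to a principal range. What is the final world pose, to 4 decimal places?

(-1.4752, 0.2573, 0.5590)

step 1: θ'=-0.9410 (R=1.0000) → pose (2.2259, 0.6698, -0.9410)
step 2: θ'=-0.9410 (straight) → pose (2.0051, 0.9729, -0.9410)
step 3: θ'=0.5590 (R=-1.3333) → pose (0.2204, 1.3180, 0.5590)
step 4: θ'=0.5590 (straight) → pose (-1.4752, 0.2573, 0.5590)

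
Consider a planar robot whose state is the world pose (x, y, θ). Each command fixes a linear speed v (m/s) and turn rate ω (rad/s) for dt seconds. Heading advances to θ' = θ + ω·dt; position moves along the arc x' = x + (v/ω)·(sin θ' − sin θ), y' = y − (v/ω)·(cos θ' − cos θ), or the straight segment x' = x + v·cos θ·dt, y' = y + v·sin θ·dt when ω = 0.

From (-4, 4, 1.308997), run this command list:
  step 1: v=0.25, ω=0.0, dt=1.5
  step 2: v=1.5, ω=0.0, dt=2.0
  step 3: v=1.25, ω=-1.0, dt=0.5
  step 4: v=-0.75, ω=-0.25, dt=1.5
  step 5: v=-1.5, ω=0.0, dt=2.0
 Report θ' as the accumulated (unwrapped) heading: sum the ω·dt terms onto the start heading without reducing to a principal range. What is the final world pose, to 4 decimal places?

(-6.4547, 5.8866, 0.4340)

step 1: θ'=1.3090 (straight) → pose (-3.9029, 4.3622, 1.3090)
step 2: θ'=1.3090 (straight) → pose (-3.1265, 7.2600, 1.3090)
step 3: θ'=0.8090 (R=-1.2500) → pose (-2.8236, 7.7993, 0.8090)
step 4: θ'=0.4340 (R=3.0000) → pose (-3.7329, 7.1481, 0.4340)
step 5: θ'=0.4340 (straight) → pose (-6.4547, 5.8866, 0.4340)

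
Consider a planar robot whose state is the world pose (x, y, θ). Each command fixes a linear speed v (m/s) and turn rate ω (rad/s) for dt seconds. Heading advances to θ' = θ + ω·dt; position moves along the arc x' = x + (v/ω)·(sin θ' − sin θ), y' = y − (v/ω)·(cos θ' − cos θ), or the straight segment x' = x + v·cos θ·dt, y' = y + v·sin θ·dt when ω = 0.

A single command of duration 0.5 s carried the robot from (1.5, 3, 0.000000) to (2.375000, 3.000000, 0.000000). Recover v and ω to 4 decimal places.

v = 1.7500, ω = 0.0000

Δθ = 0.000000 − 0.000000 = 0.000000
ω = Δθ/dt = 0.000000/0.5 = 0.0000
ω = 0 → v = (Δx·cos θ + Δy·sin θ)/dt = 1.7500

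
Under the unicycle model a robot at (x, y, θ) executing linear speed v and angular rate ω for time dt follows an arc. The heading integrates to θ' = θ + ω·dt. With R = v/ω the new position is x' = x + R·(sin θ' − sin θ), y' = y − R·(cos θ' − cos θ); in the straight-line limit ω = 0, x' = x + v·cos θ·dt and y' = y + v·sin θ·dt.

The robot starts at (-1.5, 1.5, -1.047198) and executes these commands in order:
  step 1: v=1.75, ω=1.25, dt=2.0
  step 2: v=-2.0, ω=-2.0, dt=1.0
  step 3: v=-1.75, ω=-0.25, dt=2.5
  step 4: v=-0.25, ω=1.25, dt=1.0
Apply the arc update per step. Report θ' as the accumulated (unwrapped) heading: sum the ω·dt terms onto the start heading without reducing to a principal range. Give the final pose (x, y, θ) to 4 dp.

(-3.4197, 4.6817, 0.0778)

step 1: θ'=1.4528 (R=1.4000) → pose (1.1027, 2.0352, 1.4528)
step 2: θ'=-0.5472 (R=1.0000) → pose (-0.4106, 1.2989, -0.5472)
step 3: θ'=-1.1722 (R=7.0000) → pose (-3.2198, 4.5599, -1.1722)
step 4: θ'=0.0778 (R=-0.2000) → pose (-3.4197, 4.6817, 0.0778)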